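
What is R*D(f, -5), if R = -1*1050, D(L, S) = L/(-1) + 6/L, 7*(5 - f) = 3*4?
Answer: 35250/23 ≈ 1532.6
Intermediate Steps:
f = 23/7 (f = 5 - 3*4/7 = 5 - 1/7*12 = 5 - 12/7 = 23/7 ≈ 3.2857)
D(L, S) = -L + 6/L (D(L, S) = L*(-1) + 6/L = -L + 6/L)
R = -1050
R*D(f, -5) = -1050*(-1*23/7 + 6/(23/7)) = -1050*(-23/7 + 6*(7/23)) = -1050*(-23/7 + 42/23) = -1050*(-235/161) = 35250/23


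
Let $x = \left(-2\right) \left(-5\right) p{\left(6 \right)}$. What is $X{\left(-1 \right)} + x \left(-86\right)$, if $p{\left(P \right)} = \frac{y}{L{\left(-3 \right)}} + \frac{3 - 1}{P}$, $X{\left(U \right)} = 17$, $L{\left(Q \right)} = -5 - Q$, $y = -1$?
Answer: $- \frac{2099}{3} \approx -699.67$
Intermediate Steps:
$p{\left(P \right)} = \frac{1}{2} + \frac{2}{P}$ ($p{\left(P \right)} = - \frac{1}{-5 - -3} + \frac{3 - 1}{P} = - \frac{1}{-5 + 3} + \frac{2}{P} = - \frac{1}{-2} + \frac{2}{P} = \left(-1\right) \left(- \frac{1}{2}\right) + \frac{2}{P} = \frac{1}{2} + \frac{2}{P}$)
$x = \frac{25}{3}$ ($x = \left(-2\right) \left(-5\right) \frac{4 + 6}{2 \cdot 6} = 10 \cdot \frac{1}{2} \cdot \frac{1}{6} \cdot 10 = 10 \cdot \frac{5}{6} = \frac{25}{3} \approx 8.3333$)
$X{\left(-1 \right)} + x \left(-86\right) = 17 + \frac{25}{3} \left(-86\right) = 17 - \frac{2150}{3} = - \frac{2099}{3}$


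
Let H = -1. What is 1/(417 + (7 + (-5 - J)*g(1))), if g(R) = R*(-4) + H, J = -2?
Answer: 1/439 ≈ 0.0022779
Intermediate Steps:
g(R) = -1 - 4*R (g(R) = R*(-4) - 1 = -4*R - 1 = -1 - 4*R)
1/(417 + (7 + (-5 - J)*g(1))) = 1/(417 + (7 + (-5 - 1*(-2))*(-1 - 4*1))) = 1/(417 + (7 + (-5 + 2)*(-1 - 4))) = 1/(417 + (7 - 3*(-5))) = 1/(417 + (7 + 15)) = 1/(417 + 22) = 1/439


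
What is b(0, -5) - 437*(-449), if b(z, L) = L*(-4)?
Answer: 196233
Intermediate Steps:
b(z, L) = -4*L
b(0, -5) - 437*(-449) = -4*(-5) - 437*(-449) = 20 + 196213 = 196233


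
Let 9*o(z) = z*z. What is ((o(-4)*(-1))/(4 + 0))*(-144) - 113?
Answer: -49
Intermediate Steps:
o(z) = z**2/9 (o(z) = (z*z)/9 = z**2/9)
((o(-4)*(-1))/(4 + 0))*(-144) - 113 = ((((1/9)*(-4)**2)*(-1))/(4 + 0))*(-144) - 113 = ((((1/9)*16)*(-1))/4)*(-144) - 113 = (((16/9)*(-1))*(1/4))*(-144) - 113 = -16/9*1/4*(-144) - 113 = -4/9*(-144) - 113 = 64 - 113 = -49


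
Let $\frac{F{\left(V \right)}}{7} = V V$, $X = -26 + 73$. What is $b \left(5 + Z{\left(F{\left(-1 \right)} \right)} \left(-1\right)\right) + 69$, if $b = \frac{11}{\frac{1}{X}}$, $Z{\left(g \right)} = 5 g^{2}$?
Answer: $-124011$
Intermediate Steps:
$X = 47$
$F{\left(V \right)} = 7 V^{2}$ ($F{\left(V \right)} = 7 V V = 7 V^{2}$)
$b = 517$ ($b = \frac{11}{\frac{1}{47}} = 11 \frac{1}{\frac{1}{47}} = 11 \cdot 47 = 517$)
$b \left(5 + Z{\left(F{\left(-1 \right)} \right)} \left(-1\right)\right) + 69 = 517 \left(5 + 5 \left(7 \left(-1\right)^{2}\right)^{2} \left(-1\right)\right) + 69 = 517 \left(5 + 5 \left(7 \cdot 1\right)^{2} \left(-1\right)\right) + 69 = 517 \left(5 + 5 \cdot 7^{2} \left(-1\right)\right) + 69 = 517 \left(5 + 5 \cdot 49 \left(-1\right)\right) + 69 = 517 \left(5 + 245 \left(-1\right)\right) + 69 = 517 \left(5 - 245\right) + 69 = 517 \left(-240\right) + 69 = -124080 + 69 = -124011$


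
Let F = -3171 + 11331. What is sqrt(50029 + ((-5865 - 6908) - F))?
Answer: 2*sqrt(7274) ≈ 170.58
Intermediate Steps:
F = 8160
sqrt(50029 + ((-5865 - 6908) - F)) = sqrt(50029 + ((-5865 - 6908) - 1*8160)) = sqrt(50029 + (-12773 - 8160)) = sqrt(50029 - 20933) = sqrt(29096) = 2*sqrt(7274)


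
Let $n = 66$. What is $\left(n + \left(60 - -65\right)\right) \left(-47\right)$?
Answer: $-8977$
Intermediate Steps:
$\left(n + \left(60 - -65\right)\right) \left(-47\right) = \left(66 + \left(60 - -65\right)\right) \left(-47\right) = \left(66 + \left(60 + 65\right)\right) \left(-47\right) = \left(66 + 125\right) \left(-47\right) = 191 \left(-47\right) = -8977$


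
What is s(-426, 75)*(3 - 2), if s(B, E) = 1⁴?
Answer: 1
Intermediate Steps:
s(B, E) = 1
s(-426, 75)*(3 - 2) = 1*(3 - 2) = 1*1 = 1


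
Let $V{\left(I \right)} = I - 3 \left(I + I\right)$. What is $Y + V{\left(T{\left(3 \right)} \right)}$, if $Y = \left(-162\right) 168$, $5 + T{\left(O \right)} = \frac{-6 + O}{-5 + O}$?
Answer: $- \frac{54397}{2} \approx -27199.0$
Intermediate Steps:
$T{\left(O \right)} = -5 + \frac{-6 + O}{-5 + O}$
$V{\left(I \right)} = - 5 I$ ($V{\left(I \right)} = I - 3 \cdot 2 I = I - 6 I = - 5 I$)
$Y = -27216$
$Y + V{\left(T{\left(3 \right)} \right)} = -27216 - 5 \frac{19 - 12}{-5 + 3} = -27216 - 5 \frac{19 - 12}{-2} = -27216 - 5 \left(\left(- \frac{1}{2}\right) 7\right) = -27216 - - \frac{35}{2} = -27216 + \frac{35}{2} = - \frac{54397}{2}$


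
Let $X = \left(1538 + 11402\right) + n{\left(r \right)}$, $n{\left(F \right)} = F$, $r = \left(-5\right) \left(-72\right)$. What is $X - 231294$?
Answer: $-217994$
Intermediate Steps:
$r = 360$
$X = 13300$ ($X = \left(1538 + 11402\right) + 360 = 12940 + 360 = 13300$)
$X - 231294 = 13300 - 231294 = -217994$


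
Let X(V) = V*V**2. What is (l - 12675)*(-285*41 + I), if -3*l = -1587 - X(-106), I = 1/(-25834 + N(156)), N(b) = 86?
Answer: 184649207684987/38622 ≈ 4.7809e+9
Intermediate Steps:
X(V) = V**3
I = -1/25748 (I = 1/(-25834 + 86) = 1/(-25748) = -1/25748 ≈ -3.8838e-5)
l = -1189429/3 (l = -(-1587 - 1*(-106)**3)/3 = -(-1587 - 1*(-1191016))/3 = -(-1587 + 1191016)/3 = -1/3*1189429 = -1189429/3 ≈ -3.9648e+5)
(l - 12675)*(-285*41 + I) = (-1189429/3 - 12675)*(-285*41 - 1/25748) = -1227454*(-11685 - 1/25748)/3 = -1227454/3*(-300865381/25748) = 184649207684987/38622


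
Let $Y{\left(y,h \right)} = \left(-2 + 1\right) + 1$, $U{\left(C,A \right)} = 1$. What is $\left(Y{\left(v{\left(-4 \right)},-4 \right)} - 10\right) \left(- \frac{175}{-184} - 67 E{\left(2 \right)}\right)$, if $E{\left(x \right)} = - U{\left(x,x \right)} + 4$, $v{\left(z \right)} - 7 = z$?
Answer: $\frac{184045}{92} \approx 2000.5$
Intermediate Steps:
$v{\left(z \right)} = 7 + z$
$E{\left(x \right)} = 3$ ($E{\left(x \right)} = \left(-1\right) 1 + 4 = -1 + 4 = 3$)
$Y{\left(y,h \right)} = 0$ ($Y{\left(y,h \right)} = -1 + 1 = 0$)
$\left(Y{\left(v{\left(-4 \right)},-4 \right)} - 10\right) \left(- \frac{175}{-184} - 67 E{\left(2 \right)}\right) = \left(0 - 10\right) \left(- \frac{175}{-184} - 201\right) = - 10 \left(\left(-175\right) \left(- \frac{1}{184}\right) - 201\right) = - 10 \left(\frac{175}{184} - 201\right) = \left(-10\right) \left(- \frac{36809}{184}\right) = \frac{184045}{92}$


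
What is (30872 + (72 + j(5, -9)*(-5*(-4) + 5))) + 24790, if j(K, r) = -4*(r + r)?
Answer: 57534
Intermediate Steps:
j(K, r) = -8*r
(30872 + (72 + j(5, -9)*(-5*(-4) + 5))) + 24790 = (30872 + (72 + (-8*(-9))*(-5*(-4) + 5))) + 24790 = (30872 + (72 + 72*(20 + 5))) + 24790 = (30872 + (72 + 72*25)) + 24790 = (30872 + (72 + 1800)) + 24790 = (30872 + 1872) + 24790 = 32744 + 24790 = 57534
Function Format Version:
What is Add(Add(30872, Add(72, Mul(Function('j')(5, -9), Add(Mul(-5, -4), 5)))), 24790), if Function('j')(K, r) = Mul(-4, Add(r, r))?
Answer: 57534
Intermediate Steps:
Function('j')(K, r) = Mul(-8, r) (Function('j')(K, r) = Mul(-4, Mul(2, r)) = Mul(-8, r))
Add(Add(30872, Add(72, Mul(Function('j')(5, -9), Add(Mul(-5, -4), 5)))), 24790) = Add(Add(30872, Add(72, Mul(Mul(-8, -9), Add(Mul(-5, -4), 5)))), 24790) = Add(Add(30872, Add(72, Mul(72, Add(20, 5)))), 24790) = Add(Add(30872, Add(72, Mul(72, 25))), 24790) = Add(Add(30872, Add(72, 1800)), 24790) = Add(Add(30872, 1872), 24790) = Add(32744, 24790) = 57534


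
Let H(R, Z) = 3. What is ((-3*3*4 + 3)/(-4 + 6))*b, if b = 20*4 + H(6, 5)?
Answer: -2739/2 ≈ -1369.5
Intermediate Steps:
b = 83 (b = 20*4 + 3 = 80 + 3 = 83)
((-3*3*4 + 3)/(-4 + 6))*b = ((-3*3*4 + 3)/(-4 + 6))*83 = ((-9*4 + 3)/2)*83 = ((-36 + 3)*(1/2))*83 = -33*1/2*83 = -33/2*83 = -2739/2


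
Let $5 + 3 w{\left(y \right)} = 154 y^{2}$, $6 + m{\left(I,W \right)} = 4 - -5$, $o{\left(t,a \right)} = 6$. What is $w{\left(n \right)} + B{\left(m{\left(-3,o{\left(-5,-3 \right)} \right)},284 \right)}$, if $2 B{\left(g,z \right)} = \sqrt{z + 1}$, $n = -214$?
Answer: $\frac{7052579}{3} + \frac{\sqrt{285}}{2} \approx 2.3509 \cdot 10^{6}$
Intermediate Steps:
$m{\left(I,W \right)} = 3$ ($m{\left(I,W \right)} = -6 + \left(4 - -5\right) = -6 + \left(4 + 5\right) = -6 + 9 = 3$)
$B{\left(g,z \right)} = \frac{\sqrt{1 + z}}{2}$ ($B{\left(g,z \right)} = \frac{\sqrt{z + 1}}{2} = \frac{\sqrt{1 + z}}{2}$)
$w{\left(y \right)} = - \frac{5}{3} + \frac{154 y^{2}}{3}$
$w{\left(n \right)} + B{\left(m{\left(-3,o{\left(-5,-3 \right)} \right)},284 \right)} = \left(- \frac{5}{3} + \frac{154 \left(-214\right)^{2}}{3}\right) + \frac{\sqrt{1 + 284}}{2} = \left(- \frac{5}{3} + \frac{154}{3} \cdot 45796\right) + \frac{\sqrt{285}}{2} = \left(- \frac{5}{3} + \frac{7052584}{3}\right) + \frac{\sqrt{285}}{2} = \frac{7052579}{3} + \frac{\sqrt{285}}{2}$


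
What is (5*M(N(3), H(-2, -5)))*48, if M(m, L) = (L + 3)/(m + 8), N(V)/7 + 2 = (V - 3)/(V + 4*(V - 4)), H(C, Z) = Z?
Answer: 80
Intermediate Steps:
N(V) = -14 + 7*(-3 + V)/(-16 + 5*V) (N(V) = -14 + 7*((V - 3)/(V + 4*(V - 4))) = -14 + 7*((-3 + V)/(V + 4*(-4 + V))) = -14 + 7*((-3 + V)/(V + (-16 + 4*V))) = -14 + 7*((-3 + V)/(-16 + 5*V)) = -14 + 7*(-3 + V)/(-16 + 5*V))
M(m, L) = (3 + L)/(8 + m)
(5*M(N(3), H(-2, -5)))*48 = (5*((3 - 5)/(8 + 7*(29 - 9*3)/(-16 + 5*3))))*48 = (5*(-2/(8 + 7*(29 - 27)/(-16 + 15))))*48 = (5*(-2/(8 + 7*2/(-1))))*48 = (5*(-2/(8 + 7*(-1)*2)))*48 = (5*(-2/(8 - 14)))*48 = (5*(-2/(-6)))*48 = (5*(-⅙*(-2)))*48 = (5*(⅓))*48 = (5/3)*48 = 80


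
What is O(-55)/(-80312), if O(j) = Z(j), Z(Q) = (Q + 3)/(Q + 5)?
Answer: -13/1003900 ≈ -1.2950e-5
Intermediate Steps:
Z(Q) = (3 + Q)/(5 + Q)
O(j) = (3 + j)/(5 + j)
O(-55)/(-80312) = ((3 - 55)/(5 - 55))/(-80312) = (-52/(-50))*(-1/80312) = -1/50*(-52)*(-1/80312) = (26/25)*(-1/80312) = -13/1003900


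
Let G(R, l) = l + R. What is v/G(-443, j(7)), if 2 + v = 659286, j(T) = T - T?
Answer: -659284/443 ≈ -1488.2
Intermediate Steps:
j(T) = 0
G(R, l) = R + l
v = 659284 (v = -2 + 659286 = 659284)
v/G(-443, j(7)) = 659284/(-443 + 0) = 659284/(-443) = 659284*(-1/443) = -659284/443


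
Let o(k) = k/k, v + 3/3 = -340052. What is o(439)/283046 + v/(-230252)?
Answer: 48125435845/32585953796 ≈ 1.4769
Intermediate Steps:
v = -340053 (v = -1 - 340052 = -340053)
o(k) = 1
o(439)/283046 + v/(-230252) = 1/283046 - 340053/(-230252) = 1*(1/283046) - 340053*(-1/230252) = 1/283046 + 340053/230252 = 48125435845/32585953796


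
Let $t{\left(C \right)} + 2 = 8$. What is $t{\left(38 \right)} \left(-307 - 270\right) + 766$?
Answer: $-2696$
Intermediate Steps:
$t{\left(C \right)} = 6$ ($t{\left(C \right)} = -2 + 8 = 6$)
$t{\left(38 \right)} \left(-307 - 270\right) + 766 = 6 \left(-307 - 270\right) + 766 = 6 \left(-577\right) + 766 = -3462 + 766 = -2696$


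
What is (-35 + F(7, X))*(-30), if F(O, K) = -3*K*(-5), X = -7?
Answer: 4200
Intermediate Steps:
F(O, K) = 15*K
(-35 + F(7, X))*(-30) = (-35 + 15*(-7))*(-30) = (-35 - 105)*(-30) = -140*(-30) = 4200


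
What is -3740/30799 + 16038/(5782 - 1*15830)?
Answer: -265766941/154734176 ≈ -1.7176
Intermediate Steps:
-3740/30799 + 16038/(5782 - 1*15830) = -3740*1/30799 + 16038/(5782 - 15830) = -3740/30799 + 16038/(-10048) = -3740/30799 + 16038*(-1/10048) = -3740/30799 - 8019/5024 = -265766941/154734176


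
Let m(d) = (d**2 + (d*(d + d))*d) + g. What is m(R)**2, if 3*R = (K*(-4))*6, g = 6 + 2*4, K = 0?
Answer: 196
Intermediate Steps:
g = 14 (g = 6 + 8 = 14)
R = 0 (R = ((0*(-4))*6)/3 = (0*6)/3 = (1/3)*0 = 0)
m(d) = 14 + d**2 + 2*d**3 (m(d) = (d**2 + (d*(d + d))*d) + 14 = (d**2 + (d*(2*d))*d) + 14 = (d**2 + (2*d**2)*d) + 14 = (d**2 + 2*d**3) + 14 = 14 + d**2 + 2*d**3)
m(R)**2 = (14 + 0**2 + 2*0**3)**2 = (14 + 0 + 2*0)**2 = (14 + 0 + 0)**2 = 14**2 = 196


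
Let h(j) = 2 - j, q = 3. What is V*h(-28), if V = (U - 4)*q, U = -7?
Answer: -990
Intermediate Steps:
V = -33 (V = (-7 - 4)*3 = -11*3 = -33)
V*h(-28) = -33*(2 - 1*(-28)) = -33*(2 + 28) = -33*30 = -990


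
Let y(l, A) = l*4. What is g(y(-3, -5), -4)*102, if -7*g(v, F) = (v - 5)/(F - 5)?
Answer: -578/21 ≈ -27.524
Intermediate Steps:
y(l, A) = 4*l
g(v, F) = -(-5 + v)/(7*(-5 + F)) (g(v, F) = -(v - 5)/(7*(F - 5)) = -(-5 + v)/(7*(-5 + F)))
g(y(-3, -5), -4)*102 = ((5 - 4*(-3))/(7*(-5 - 4)))*102 = ((1/7)*(5 - 1*(-12))/(-9))*102 = ((1/7)*(-1/9)*(5 + 12))*102 = ((1/7)*(-1/9)*17)*102 = -17/63*102 = -578/21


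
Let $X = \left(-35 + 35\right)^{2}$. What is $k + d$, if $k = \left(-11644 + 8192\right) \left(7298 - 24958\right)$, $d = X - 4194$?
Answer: $60958126$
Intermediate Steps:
$X = 0$ ($X = 0^{2} = 0$)
$d = -4194$ ($d = 0 - 4194 = -4194$)
$k = 60962320$ ($k = \left(-3452\right) \left(-17660\right) = 60962320$)
$k + d = 60962320 - 4194 = 60958126$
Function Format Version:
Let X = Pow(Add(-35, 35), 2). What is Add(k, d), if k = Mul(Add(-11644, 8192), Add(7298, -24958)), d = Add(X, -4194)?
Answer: 60958126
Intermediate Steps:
X = 0 (X = Pow(0, 2) = 0)
d = -4194 (d = Add(0, -4194) = -4194)
k = 60962320 (k = Mul(-3452, -17660) = 60962320)
Add(k, d) = Add(60962320, -4194) = 60958126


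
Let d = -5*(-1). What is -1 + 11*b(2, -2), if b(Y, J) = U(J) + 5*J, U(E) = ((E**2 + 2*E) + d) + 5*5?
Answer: 219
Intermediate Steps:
d = 5
U(E) = 30 + E**2 + 2*E (U(E) = ((E**2 + 2*E) + 5) + 5*5 = (5 + E**2 + 2*E) + 25 = 30 + E**2 + 2*E)
b(Y, J) = 30 + J**2 + 7*J (b(Y, J) = (30 + J**2 + 2*J) + 5*J = 30 + J**2 + 7*J)
-1 + 11*b(2, -2) = -1 + 11*(30 + (-2)**2 + 7*(-2)) = -1 + 11*(30 + 4 - 14) = -1 + 11*20 = -1 + 220 = 219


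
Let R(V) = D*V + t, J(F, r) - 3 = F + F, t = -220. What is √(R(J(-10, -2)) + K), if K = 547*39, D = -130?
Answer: √23323 ≈ 152.72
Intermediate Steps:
J(F, r) = 3 + 2*F (J(F, r) = 3 + (F + F) = 3 + 2*F)
R(V) = -220 - 130*V (R(V) = -130*V - 220 = -220 - 130*V)
K = 21333
√(R(J(-10, -2)) + K) = √((-220 - 130*(3 + 2*(-10))) + 21333) = √((-220 - 130*(3 - 20)) + 21333) = √((-220 - 130*(-17)) + 21333) = √((-220 + 2210) + 21333) = √(1990 + 21333) = √23323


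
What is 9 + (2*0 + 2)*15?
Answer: 39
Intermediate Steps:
9 + (2*0 + 2)*15 = 9 + (0 + 2)*15 = 9 + 2*15 = 9 + 30 = 39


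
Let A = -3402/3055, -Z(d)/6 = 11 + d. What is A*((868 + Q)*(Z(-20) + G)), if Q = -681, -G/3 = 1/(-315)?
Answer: -171797274/15275 ≈ -11247.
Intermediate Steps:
G = 1/105 (G = -3/(-315) = -3*(-1/315) = 1/105 ≈ 0.0095238)
Z(d) = -66 - 6*d (Z(d) = -6*(11 + d) = -66 - 6*d)
A = -3402/3055 (A = -3402*1/3055 = -3402/3055 ≈ -1.1136)
A*((868 + Q)*(Z(-20) + G)) = -3402*(868 - 681)*((-66 - 6*(-20)) + 1/105)/3055 = -636174*((-66 + 120) + 1/105)/3055 = -636174*(54 + 1/105)/3055 = -636174*5671/(3055*105) = -3402/3055*1060477/105 = -171797274/15275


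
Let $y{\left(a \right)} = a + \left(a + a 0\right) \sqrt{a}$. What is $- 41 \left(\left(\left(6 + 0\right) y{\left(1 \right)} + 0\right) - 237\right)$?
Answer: $9225$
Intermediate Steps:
$y{\left(a \right)} = a + a^{\frac{3}{2}}$ ($y{\left(a \right)} = a + \left(a + 0\right) \sqrt{a} = a + a \sqrt{a} = a + a^{\frac{3}{2}}$)
$- 41 \left(\left(\left(6 + 0\right) y{\left(1 \right)} + 0\right) - 237\right) = - 41 \left(\left(\left(6 + 0\right) \left(1 + 1^{\frac{3}{2}}\right) + 0\right) - 237\right) = - 41 \left(\left(6 \left(1 + 1\right) + 0\right) - 237\right) = - 41 \left(\left(6 \cdot 2 + 0\right) - 237\right) = - 41 \left(\left(12 + 0\right) - 237\right) = - 41 \left(12 - 237\right) = \left(-41\right) \left(-225\right) = 9225$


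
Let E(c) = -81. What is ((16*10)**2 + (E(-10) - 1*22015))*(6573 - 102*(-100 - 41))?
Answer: 73426320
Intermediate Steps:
((16*10)**2 + (E(-10) - 1*22015))*(6573 - 102*(-100 - 41)) = ((16*10)**2 + (-81 - 1*22015))*(6573 - 102*(-100 - 41)) = (160**2 + (-81 - 22015))*(6573 - 102*(-141)) = (25600 - 22096)*(6573 + 14382) = 3504*20955 = 73426320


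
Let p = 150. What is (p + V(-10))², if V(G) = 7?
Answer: 24649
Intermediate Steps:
(p + V(-10))² = (150 + 7)² = 157² = 24649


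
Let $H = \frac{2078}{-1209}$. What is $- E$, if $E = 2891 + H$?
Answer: $- \frac{3493141}{1209} \approx -2889.3$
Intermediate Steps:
$H = - \frac{2078}{1209}$ ($H = 2078 \left(- \frac{1}{1209}\right) = - \frac{2078}{1209} \approx -1.7188$)
$E = \frac{3493141}{1209}$ ($E = 2891 - \frac{2078}{1209} = \frac{3493141}{1209} \approx 2889.3$)
$- E = \left(-1\right) \frac{3493141}{1209} = - \frac{3493141}{1209}$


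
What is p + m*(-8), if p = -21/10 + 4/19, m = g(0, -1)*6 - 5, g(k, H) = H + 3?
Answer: -10999/190 ≈ -57.889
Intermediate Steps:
g(k, H) = 3 + H
m = 7 (m = (3 - 1)*6 - 5 = 2*6 - 5 = 12 - 5 = 7)
p = -359/190 (p = -21*⅒ + 4*(1/19) = -21/10 + 4/19 = -359/190 ≈ -1.8895)
p + m*(-8) = -359/190 + 7*(-8) = -359/190 - 56 = -10999/190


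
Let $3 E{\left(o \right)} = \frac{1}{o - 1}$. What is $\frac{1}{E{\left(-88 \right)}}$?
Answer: $-267$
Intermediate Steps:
$E{\left(o \right)} = \frac{1}{3 \left(-1 + o\right)}$ ($E{\left(o \right)} = \frac{1}{3 \left(o - 1\right)} = \frac{1}{3 \left(-1 + o\right)}$)
$\frac{1}{E{\left(-88 \right)}} = \frac{1}{\frac{1}{3} \frac{1}{-1 - 88}} = \frac{1}{\frac{1}{3} \frac{1}{-89}} = \frac{1}{\frac{1}{3} \left(- \frac{1}{89}\right)} = \frac{1}{- \frac{1}{267}} = -267$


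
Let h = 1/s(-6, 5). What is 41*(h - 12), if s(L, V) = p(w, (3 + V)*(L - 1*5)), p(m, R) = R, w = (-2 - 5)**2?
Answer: -43337/88 ≈ -492.47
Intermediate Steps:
w = 49 (w = (-7)**2 = 49)
s(L, V) = (-5 + L)*(3 + V) (s(L, V) = (3 + V)*(L - 1*5) = (3 + V)*(L - 5) = (3 + V)*(-5 + L) = (-5 + L)*(3 + V))
h = -1/88 (h = 1/(-15 - 5*5 + 3*(-6) - 6*5) = 1/(-15 - 25 - 18 - 30) = 1/(-88) = -1/88 ≈ -0.011364)
41*(h - 12) = 41*(-1/88 - 12) = 41*(-1057/88) = -43337/88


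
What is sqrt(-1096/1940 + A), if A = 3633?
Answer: sqrt(854439535)/485 ≈ 60.270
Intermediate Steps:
sqrt(-1096/1940 + A) = sqrt(-1096/1940 + 3633) = sqrt(-1096*1/1940 + 3633) = sqrt(-274/485 + 3633) = sqrt(1761731/485) = sqrt(854439535)/485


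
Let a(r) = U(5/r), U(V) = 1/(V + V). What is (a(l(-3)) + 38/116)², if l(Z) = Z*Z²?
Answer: 118336/21025 ≈ 5.6283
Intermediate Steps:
U(V) = 1/(2*V)
l(Z) = Z³
a(r) = r/10 (a(r) = 1/(2*((5/r))) = (r/5)/2 = r/10)
(a(l(-3)) + 38/116)² = ((⅒)*(-3)³ + 38/116)² = ((⅒)*(-27) + 38*(1/116))² = (-27/10 + 19/58)² = (-344/145)² = 118336/21025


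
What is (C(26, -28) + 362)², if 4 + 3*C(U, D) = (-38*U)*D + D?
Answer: 824723524/9 ≈ 9.1636e+7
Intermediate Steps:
C(U, D) = -4/3 + D/3 - 38*D*U/3 (C(U, D) = -4/3 + ((-38*U)*D + D)/3 = -4/3 + (-38*D*U + D)/3 = -4/3 + (D - 38*D*U)/3 = -4/3 + (D/3 - 38*D*U/3) = -4/3 + D/3 - 38*D*U/3)
(C(26, -28) + 362)² = ((-4/3 + (⅓)*(-28) - 38/3*(-28)*26) + 362)² = ((-4/3 - 28/3 + 27664/3) + 362)² = (27632/3 + 362)² = (28718/3)² = 824723524/9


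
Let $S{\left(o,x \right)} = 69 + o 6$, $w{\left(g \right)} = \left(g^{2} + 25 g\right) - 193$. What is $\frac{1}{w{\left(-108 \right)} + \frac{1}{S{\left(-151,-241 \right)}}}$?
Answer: $\frac{837}{7341326} \approx 0.00011401$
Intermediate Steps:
$w{\left(g \right)} = -193 + g^{2} + 25 g$
$S{\left(o,x \right)} = 69 + 6 o$
$\frac{1}{w{\left(-108 \right)} + \frac{1}{S{\left(-151,-241 \right)}}} = \frac{1}{\left(-193 + \left(-108\right)^{2} + 25 \left(-108\right)\right) + \frac{1}{69 + 6 \left(-151\right)}} = \frac{1}{\left(-193 + 11664 - 2700\right) + \frac{1}{69 - 906}} = \frac{1}{8771 + \frac{1}{-837}} = \frac{1}{8771 - \frac{1}{837}} = \frac{1}{\frac{7341326}{837}} = \frac{837}{7341326}$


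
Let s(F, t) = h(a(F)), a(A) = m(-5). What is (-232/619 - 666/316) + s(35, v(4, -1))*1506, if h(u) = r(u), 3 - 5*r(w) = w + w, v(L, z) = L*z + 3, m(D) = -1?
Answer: 147047029/97802 ≈ 1503.5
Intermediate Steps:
v(L, z) = 3 + L*z
r(w) = 3/5 - 2*w/5 (r(w) = 3/5 - (w + w)/5 = 3/5 - 2*w/5)
a(A) = -1
h(u) = 3/5 - 2*u/5
s(F, t) = 1 (s(F, t) = 3/5 - 2/5*(-1) = 3/5 + 2/5 = 1)
(-232/619 - 666/316) + s(35, v(4, -1))*1506 = (-232/619 - 666/316) + 1*1506 = (-232*1/619 - 666*1/316) + 1506 = (-232/619 - 333/158) + 1506 = -242783/97802 + 1506 = 147047029/97802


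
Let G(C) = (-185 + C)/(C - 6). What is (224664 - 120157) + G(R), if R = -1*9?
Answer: 1567799/15 ≈ 1.0452e+5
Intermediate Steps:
R = -9
G(C) = (-185 + C)/(-6 + C)
(224664 - 120157) + G(R) = (224664 - 120157) + (-185 - 9)/(-6 - 9) = 104507 - 194/(-15) = 104507 - 1/15*(-194) = 104507 + 194/15 = 1567799/15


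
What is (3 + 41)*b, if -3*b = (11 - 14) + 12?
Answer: -132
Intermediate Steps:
b = -3 (b = -((11 - 14) + 12)/3 = -(-3 + 12)/3 = -1/3*9 = -3)
(3 + 41)*b = (3 + 41)*(-3) = 44*(-3) = -132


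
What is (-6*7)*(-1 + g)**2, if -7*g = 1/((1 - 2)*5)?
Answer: -6936/175 ≈ -39.634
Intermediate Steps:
g = 1/35 (g = -1/(7*(1 - 2)*5) = -1/(7*(-1)*5) = -(-1)/(7*5) = -1/7*(-1/5) = 1/35 ≈ 0.028571)
(-6*7)*(-1 + g)**2 = (-6*7)*(-1 + 1/35)**2 = -42*(-34/35)**2 = -42*1156/1225 = -6936/175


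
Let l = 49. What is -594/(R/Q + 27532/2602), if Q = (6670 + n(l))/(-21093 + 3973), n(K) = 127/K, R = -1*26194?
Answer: -126335203929/14296092024391 ≈ -0.0088370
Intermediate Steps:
R = -26194
Q = -326957/838880 (Q = (6670 + 127/49)/(-21093 + 3973) = (6670 + 127*(1/49))/(-17120) = (6670 + 127/49)*(-1/17120) = (326957/49)*(-1/17120) = -326957/838880 ≈ -0.38975)
-594/(R/Q + 27532/2602) = -594/(-26194/(-326957/838880) + 27532/2602) = -594/(-26194*(-838880/326957) + 27532*(1/2602)) = -594/(21973622720/326957 + 13766/1301) = -594/28592184048782/425371057 = -594*425371057/28592184048782 = -126335203929/14296092024391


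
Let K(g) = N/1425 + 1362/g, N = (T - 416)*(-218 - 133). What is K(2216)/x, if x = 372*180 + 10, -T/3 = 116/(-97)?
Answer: 5217335619/3418892167000 ≈ 0.0015260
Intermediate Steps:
T = 348/97 (T = -348/(-97) = -348*(-1)/97 = -3*(-116/97) = 348/97 ≈ 3.5876)
x = 66970 (x = 66960 + 10 = 66970)
N = 14041404/97 (N = (348/97 - 416)*(-218 - 133) = -40004/97*(-351) = 14041404/97 ≈ 1.4476e+5)
K(g) = 4680468/46075 + 1362/g (K(g) = (14041404/97)/1425 + 1362/g = (14041404/97)*(1/1425) + 1362/g = 4680468/46075 + 1362/g)
K(2216)/x = (4680468/46075 + 1362/2216)/66970 = (4680468/46075 + 1362*(1/2216))*(1/66970) = (4680468/46075 + 681/1108)*(1/66970) = (5217335619/51051100)*(1/66970) = 5217335619/3418892167000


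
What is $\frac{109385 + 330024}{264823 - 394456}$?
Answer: $- \frac{439409}{129633} \approx -3.3896$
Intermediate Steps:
$\frac{109385 + 330024}{264823 - 394456} = \frac{439409}{-129633} = 439409 \left(- \frac{1}{129633}\right) = - \frac{439409}{129633}$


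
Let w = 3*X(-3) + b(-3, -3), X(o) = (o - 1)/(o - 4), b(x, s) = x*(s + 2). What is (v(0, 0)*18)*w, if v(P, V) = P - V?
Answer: 0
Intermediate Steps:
b(x, s) = x*(2 + s)
X(o) = (-1 + o)/(-4 + o)
w = 33/7 (w = 3*((-1 - 3)/(-4 - 3)) - 3*(2 - 3) = 3*(-4/(-7)) - 3*(-1) = 3*(-1/7*(-4)) + 3 = 3*(4/7) + 3 = 12/7 + 3 = 33/7 ≈ 4.7143)
(v(0, 0)*18)*w = ((0 - 1*0)*18)*(33/7) = ((0 + 0)*18)*(33/7) = (0*18)*(33/7) = 0*(33/7) = 0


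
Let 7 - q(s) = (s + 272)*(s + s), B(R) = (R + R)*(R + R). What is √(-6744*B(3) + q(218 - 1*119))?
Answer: I*√316235 ≈ 562.35*I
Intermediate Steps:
B(R) = 4*R² (B(R) = (2*R)*(2*R) = 4*R²)
q(s) = 7 - 2*s*(272 + s) (q(s) = 7 - (s + 272)*(s + s) = 7 - (272 + s)*2*s = 7 - 2*s*(272 + s))
√(-6744*B(3) + q(218 - 1*119)) = √(-26976*3² + (7 - 544*(218 - 1*119) - 2*(218 - 1*119)²)) = √(-26976*9 + (7 - 544*(218 - 119) - 2*(218 - 119)²)) = √(-6744*36 + (7 - 544*99 - 2*99²)) = √(-242784 + (7 - 53856 - 2*9801)) = √(-242784 + (7 - 53856 - 19602)) = √(-242784 - 73451) = √(-316235) = I*√316235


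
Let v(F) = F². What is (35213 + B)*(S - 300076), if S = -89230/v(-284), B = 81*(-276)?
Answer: -155589108194351/40328 ≈ -3.8581e+9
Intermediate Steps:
B = -22356
S = -44615/40328 (S = -89230/((-284)²) = -89230/80656 = -89230*1/80656 = -44615/40328 ≈ -1.1063)
(35213 + B)*(S - 300076) = (35213 - 22356)*(-44615/40328 - 300076) = 12857*(-12101509543/40328) = -155589108194351/40328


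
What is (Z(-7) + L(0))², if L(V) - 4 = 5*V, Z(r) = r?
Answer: 9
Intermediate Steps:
L(V) = 4 + 5*V
(Z(-7) + L(0))² = (-7 + (4 + 5*0))² = (-7 + (4 + 0))² = (-7 + 4)² = (-3)² = 9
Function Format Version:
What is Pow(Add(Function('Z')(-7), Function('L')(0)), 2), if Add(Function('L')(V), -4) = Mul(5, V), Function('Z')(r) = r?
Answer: 9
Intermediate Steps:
Function('L')(V) = Add(4, Mul(5, V))
Pow(Add(Function('Z')(-7), Function('L')(0)), 2) = Pow(Add(-7, Add(4, Mul(5, 0))), 2) = Pow(Add(-7, Add(4, 0)), 2) = Pow(Add(-7, 4), 2) = Pow(-3, 2) = 9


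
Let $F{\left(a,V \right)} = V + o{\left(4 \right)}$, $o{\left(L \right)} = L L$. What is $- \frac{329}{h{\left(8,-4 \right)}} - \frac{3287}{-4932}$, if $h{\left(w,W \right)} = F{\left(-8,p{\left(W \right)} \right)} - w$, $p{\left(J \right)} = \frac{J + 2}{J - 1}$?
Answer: $- \frac{189883}{4932} \approx -38.5$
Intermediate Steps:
$o{\left(L \right)} = L^{2}$
$p{\left(J \right)} = \frac{2 + J}{-1 + J}$
$F{\left(a,V \right)} = 16 + V$ ($F{\left(a,V \right)} = V + 4^{2} = V + 16 = 16 + V$)
$h{\left(w,W \right)} = 16 - w + \frac{2 + W}{-1 + W}$ ($h{\left(w,W \right)} = \left(16 + \frac{2 + W}{-1 + W}\right) - w = 16 - w + \frac{2 + W}{-1 + W}$)
$- \frac{329}{h{\left(8,-4 \right)}} - \frac{3287}{-4932} = - \frac{329}{\frac{1}{-1 - 4} \left(2 - 4 + \left(-1 - 4\right) \left(16 - 8\right)\right)} - \frac{3287}{-4932} = - \frac{329}{\frac{1}{-5} \left(2 - 4 - 5 \left(16 - 8\right)\right)} - - \frac{3287}{4932} = - \frac{329}{\left(- \frac{1}{5}\right) \left(2 - 4 - 40\right)} + \frac{3287}{4932} = - \frac{329}{\left(- \frac{1}{5}\right) \left(-42\right)} + \frac{3287}{4932} = - \frac{329}{\frac{42}{5}} + \frac{3287}{4932} = \left(-329\right) \frac{5}{42} + \frac{3287}{4932} = - \frac{235}{6} + \frac{3287}{4932} = - \frac{189883}{4932}$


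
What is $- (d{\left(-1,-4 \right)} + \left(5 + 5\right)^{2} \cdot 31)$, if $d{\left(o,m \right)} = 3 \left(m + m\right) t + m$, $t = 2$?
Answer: $-3048$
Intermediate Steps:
$d{\left(o,m \right)} = 13 m$ ($d{\left(o,m \right)} = 3 \left(m + m\right) 2 + m = 3 \cdot 2 m 2 + m = 6 m 2 + m = 12 m + m = 13 m$)
$- (d{\left(-1,-4 \right)} + \left(5 + 5\right)^{2} \cdot 31) = - (13 \left(-4\right) + \left(5 + 5\right)^{2} \cdot 31) = - (-52 + 10^{2} \cdot 31) = - (-52 + 100 \cdot 31) = - (-52 + 3100) = \left(-1\right) 3048 = -3048$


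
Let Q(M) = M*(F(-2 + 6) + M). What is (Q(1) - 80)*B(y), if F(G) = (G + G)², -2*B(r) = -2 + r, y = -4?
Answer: -45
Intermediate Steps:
B(r) = 1 - r/2 (B(r) = -(-2 + r)/2 = 1 - r/2)
F(G) = 4*G² (F(G) = (2*G)² = 4*G²)
Q(M) = M*(64 + M) (Q(M) = M*(4*(-2 + 6)² + M) = M*(4*4² + M) = M*(4*16 + M) = M*(64 + M))
(Q(1) - 80)*B(y) = (1*(64 + 1) - 80)*(1 - ½*(-4)) = (1*65 - 80)*(1 + 2) = (65 - 80)*3 = -15*3 = -45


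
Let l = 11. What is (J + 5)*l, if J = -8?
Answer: -33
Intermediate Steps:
(J + 5)*l = (-8 + 5)*11 = -3*11 = -33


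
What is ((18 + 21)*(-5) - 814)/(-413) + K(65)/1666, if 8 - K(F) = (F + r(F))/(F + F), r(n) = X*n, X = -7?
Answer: 240791/98294 ≈ 2.4497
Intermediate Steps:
r(n) = -7*n
K(F) = 11 (K(F) = 8 - (F - 7*F)/(F + F) = 8 - (-6*F)/(2*F) = 8 - (-6*F)*1/(2*F) = 8 - 1*(-3) = 8 + 3 = 11)
((18 + 21)*(-5) - 814)/(-413) + K(65)/1666 = ((18 + 21)*(-5) - 814)/(-413) + 11/1666 = (39*(-5) - 814)*(-1/413) + 11*(1/1666) = (-195 - 814)*(-1/413) + 11/1666 = -1009*(-1/413) + 11/1666 = 1009/413 + 11/1666 = 240791/98294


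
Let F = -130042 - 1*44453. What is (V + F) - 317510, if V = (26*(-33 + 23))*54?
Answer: -506045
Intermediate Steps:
V = -14040 (V = (26*(-10))*54 = -260*54 = -14040)
F = -174495 (F = -130042 - 44453 = -174495)
(V + F) - 317510 = (-14040 - 174495) - 317510 = -188535 - 317510 = -506045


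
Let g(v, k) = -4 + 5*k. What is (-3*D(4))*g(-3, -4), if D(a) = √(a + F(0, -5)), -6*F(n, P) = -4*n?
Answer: 144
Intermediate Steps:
F(n, P) = 2*n/3 (F(n, P) = -(-2)*n/3 = 2*n/3)
D(a) = √a (D(a) = √(a + (⅔)*0) = √(a + 0) = √a)
(-3*D(4))*g(-3, -4) = (-3*√4)*(-4 + 5*(-4)) = (-3*2)*(-4 - 20) = -6*(-24) = 144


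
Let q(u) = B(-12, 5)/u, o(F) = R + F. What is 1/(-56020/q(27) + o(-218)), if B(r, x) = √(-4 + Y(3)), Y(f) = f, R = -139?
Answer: -119/762592459683 - 168060*I/254197486561 ≈ -1.5605e-10 - 6.6114e-7*I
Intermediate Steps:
B(r, x) = I (B(r, x) = √(-4 + 3) = √(-1) = I)
o(F) = -139 + F
q(u) = I/u
1/(-56020/q(27) + o(-218)) = 1/(-56020*(-27*I) + (-139 - 218)) = 1/(-56020*(-27*I) - 357) = 1/(-(-1512540)*I - 357) = 1/(1512540*I - 357) = 1/(-357 + 1512540*I) = (-357 - 1512540*I)/2287777379049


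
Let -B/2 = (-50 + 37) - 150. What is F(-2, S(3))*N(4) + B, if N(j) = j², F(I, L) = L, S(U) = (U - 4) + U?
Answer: 358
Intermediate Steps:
S(U) = -4 + 2*U (S(U) = (-4 + U) + U = -4 + 2*U)
B = 326 (B = -2*((-50 + 37) - 150) = -2*(-13 - 150) = -2*(-163) = 326)
F(-2, S(3))*N(4) + B = (-4 + 2*3)*4² + 326 = (-4 + 6)*16 + 326 = 2*16 + 326 = 32 + 326 = 358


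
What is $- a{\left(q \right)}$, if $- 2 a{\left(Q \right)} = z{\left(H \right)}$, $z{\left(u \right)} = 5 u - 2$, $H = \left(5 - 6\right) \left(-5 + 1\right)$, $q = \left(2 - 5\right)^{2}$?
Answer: $9$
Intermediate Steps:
$q = 9$ ($q = \left(-3\right)^{2} = 9$)
$H = 4$ ($H = \left(5 - 6\right) \left(-4\right) = \left(-1\right) \left(-4\right) = 4$)
$z{\left(u \right)} = -2 + 5 u$
$a{\left(Q \right)} = -9$ ($a{\left(Q \right)} = - \frac{-2 + 5 \cdot 4}{2} = - \frac{-2 + 20}{2} = \left(- \frac{1}{2}\right) 18 = -9$)
$- a{\left(q \right)} = \left(-1\right) \left(-9\right) = 9$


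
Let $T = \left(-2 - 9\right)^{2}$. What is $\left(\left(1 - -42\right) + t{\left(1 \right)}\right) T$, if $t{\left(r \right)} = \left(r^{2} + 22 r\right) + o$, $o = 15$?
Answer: $9801$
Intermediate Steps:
$t{\left(r \right)} = 15 + r^{2} + 22 r$ ($t{\left(r \right)} = \left(r^{2} + 22 r\right) + 15 = 15 + r^{2} + 22 r$)
$T = 121$ ($T = \left(-11\right)^{2} = 121$)
$\left(\left(1 - -42\right) + t{\left(1 \right)}\right) T = \left(\left(1 - -42\right) + \left(15 + 1^{2} + 22 \cdot 1\right)\right) 121 = \left(\left(1 + 42\right) + \left(15 + 1 + 22\right)\right) 121 = \left(43 + 38\right) 121 = 81 \cdot 121 = 9801$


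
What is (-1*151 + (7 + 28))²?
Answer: 13456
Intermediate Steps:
(-1*151 + (7 + 28))² = (-151 + 35)² = (-116)² = 13456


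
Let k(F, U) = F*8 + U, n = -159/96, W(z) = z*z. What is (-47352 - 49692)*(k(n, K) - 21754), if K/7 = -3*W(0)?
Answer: 2112381009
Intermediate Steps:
W(z) = z**2
n = -53/32 (n = -159*1/96 = -53/32 ≈ -1.6563)
K = 0 (K = 7*(-3*0**2) = 7*(-3*0) = 7*0 = 0)
k(F, U) = U + 8*F (k(F, U) = 8*F + U = U + 8*F)
(-47352 - 49692)*(k(n, K) - 21754) = (-47352 - 49692)*((0 + 8*(-53/32)) - 21754) = -97044*((0 - 53/4) - 21754) = -97044*(-53/4 - 21754) = -97044*(-87069/4) = 2112381009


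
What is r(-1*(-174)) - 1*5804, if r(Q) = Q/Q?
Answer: -5803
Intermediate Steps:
r(Q) = 1
r(-1*(-174)) - 1*5804 = 1 - 1*5804 = 1 - 5804 = -5803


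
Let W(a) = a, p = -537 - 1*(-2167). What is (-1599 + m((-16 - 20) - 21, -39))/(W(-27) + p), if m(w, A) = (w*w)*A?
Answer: -18330/229 ≈ -80.044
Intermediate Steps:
m(w, A) = A*w² (m(w, A) = w²*A = A*w²)
p = 1630 (p = -537 + 2167 = 1630)
(-1599 + m((-16 - 20) - 21, -39))/(W(-27) + p) = (-1599 - 39*((-16 - 20) - 21)²)/(-27 + 1630) = (-1599 - 39*(-36 - 21)²)/1603 = (-1599 - 39*(-57)²)*(1/1603) = (-1599 - 39*3249)*(1/1603) = (-1599 - 126711)*(1/1603) = -128310*1/1603 = -18330/229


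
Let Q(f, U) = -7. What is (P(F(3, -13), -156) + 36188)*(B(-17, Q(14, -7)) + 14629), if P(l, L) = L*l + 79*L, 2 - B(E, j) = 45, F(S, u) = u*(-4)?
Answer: 229758672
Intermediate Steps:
F(S, u) = -4*u
B(E, j) = -43 (B(E, j) = 2 - 1*45 = 2 - 45 = -43)
P(l, L) = 79*L + L*l
(P(F(3, -13), -156) + 36188)*(B(-17, Q(14, -7)) + 14629) = (-156*(79 - 4*(-13)) + 36188)*(-43 + 14629) = (-156*(79 + 52) + 36188)*14586 = (-156*131 + 36188)*14586 = (-20436 + 36188)*14586 = 15752*14586 = 229758672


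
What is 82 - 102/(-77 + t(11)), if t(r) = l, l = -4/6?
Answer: 19412/233 ≈ 83.313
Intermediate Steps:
l = -⅔ (l = -4*⅙ = -⅔ ≈ -0.66667)
t(r) = -⅔
82 - 102/(-77 + t(11)) = 82 - 102/(-77 - ⅔) = 82 - 102/(-233/3) = 82 - 102*(-3/233) = 82 + 306/233 = 19412/233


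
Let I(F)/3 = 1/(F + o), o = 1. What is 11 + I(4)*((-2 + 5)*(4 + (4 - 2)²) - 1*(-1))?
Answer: 26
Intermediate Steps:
I(F) = 3/(1 + F) (I(F) = 3/(F + 1) = 3/(1 + F))
11 + I(4)*((-2 + 5)*(4 + (4 - 2)²) - 1*(-1)) = 11 + (3/(1 + 4))*((-2 + 5)*(4 + (4 - 2)²) - 1*(-1)) = 11 + (3/5)*(3*(4 + 2²) + 1) = 11 + (3*(⅕))*(3*(4 + 4) + 1) = 11 + 3*(3*8 + 1)/5 = 11 + 3*(24 + 1)/5 = 11 + (⅗)*25 = 11 + 15 = 26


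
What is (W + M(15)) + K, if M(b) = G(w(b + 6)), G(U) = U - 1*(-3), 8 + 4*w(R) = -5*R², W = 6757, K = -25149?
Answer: -75769/4 ≈ -18942.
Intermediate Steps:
w(R) = -2 - 5*R²/4 (w(R) = -2 + (-5*R²)/4 = -2 - 5*R²/4)
G(U) = 3 + U (G(U) = U + 3 = 3 + U)
M(b) = 1 - 5*(6 + b)²/4 (M(b) = 3 + (-2 - 5*(b + 6)²/4) = 3 + (-2 - 5*(6 + b)²/4) = 1 - 5*(6 + b)²/4)
(W + M(15)) + K = (6757 + (1 - 5*(6 + 15)²/4)) - 25149 = (6757 + (1 - 5/4*21²)) - 25149 = (6757 + (1 - 5/4*441)) - 25149 = (6757 + (1 - 2205/4)) - 25149 = (6757 - 2201/4) - 25149 = 24827/4 - 25149 = -75769/4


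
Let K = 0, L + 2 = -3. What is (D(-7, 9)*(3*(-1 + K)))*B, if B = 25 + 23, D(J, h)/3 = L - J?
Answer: -864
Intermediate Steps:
L = -5 (L = -2 - 3 = -5)
D(J, h) = -15 - 3*J (D(J, h) = 3*(-5 - J) = -15 - 3*J)
B = 48
(D(-7, 9)*(3*(-1 + K)))*B = ((-15 - 3*(-7))*(3*(-1 + 0)))*48 = ((-15 + 21)*(3*(-1)))*48 = (6*(-3))*48 = -18*48 = -864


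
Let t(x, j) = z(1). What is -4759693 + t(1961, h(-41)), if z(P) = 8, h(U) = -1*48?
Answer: -4759685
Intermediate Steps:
h(U) = -48
t(x, j) = 8
-4759693 + t(1961, h(-41)) = -4759693 + 8 = -4759685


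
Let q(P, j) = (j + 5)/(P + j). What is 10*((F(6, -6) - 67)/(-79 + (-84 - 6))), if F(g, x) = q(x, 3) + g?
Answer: 1910/507 ≈ 3.7673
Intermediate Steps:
q(P, j) = (5 + j)/(P + j)
F(g, x) = g + 8/(3 + x) (F(g, x) = (5 + 3)/(x + 3) + g = 8/(3 + x) + g = g + 8/(3 + x))
10*((F(6, -6) - 67)/(-79 + (-84 - 6))) = 10*(((8 + 6*(3 - 6))/(3 - 6) - 67)/(-79 + (-84 - 6))) = 10*(((8 + 6*(-3))/(-3) - 67)/(-79 - 90)) = 10*((-(8 - 18)/3 - 67)/(-169)) = 10*((-1/3*(-10) - 67)*(-1/169)) = 10*((10/3 - 67)*(-1/169)) = 10*(-191/3*(-1/169)) = 10*(191/507) = 1910/507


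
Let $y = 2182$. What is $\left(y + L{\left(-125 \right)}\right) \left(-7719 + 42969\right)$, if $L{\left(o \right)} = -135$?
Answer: $72156750$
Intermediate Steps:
$\left(y + L{\left(-125 \right)}\right) \left(-7719 + 42969\right) = \left(2182 - 135\right) \left(-7719 + 42969\right) = 2047 \cdot 35250 = 72156750$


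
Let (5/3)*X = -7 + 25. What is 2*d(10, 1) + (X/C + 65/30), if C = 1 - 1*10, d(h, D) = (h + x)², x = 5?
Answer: 13529/30 ≈ 450.97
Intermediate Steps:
X = 54/5 (X = 3*(-7 + 25)/5 = (⅗)*18 = 54/5 ≈ 10.800)
d(h, D) = (5 + h)² (d(h, D) = (h + 5)² = (5 + h)²)
C = -9 (C = 1 - 10 = -9)
2*d(10, 1) + (X/C + 65/30) = 2*(5 + 10)² + ((54/5)/(-9) + 65/30) = 2*15² + ((54/5)*(-⅑) + 65*(1/30)) = 2*225 + (-6/5 + 13/6) = 450 + 29/30 = 13529/30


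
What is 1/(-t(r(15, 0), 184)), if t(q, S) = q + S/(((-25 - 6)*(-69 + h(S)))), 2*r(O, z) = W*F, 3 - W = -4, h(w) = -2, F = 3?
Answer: -4402/46589 ≈ -0.094486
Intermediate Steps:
W = 7 (W = 3 - 1*(-4) = 3 + 4 = 7)
r(O, z) = 21/2 (r(O, z) = (7*3)/2 = (1/2)*21 = 21/2)
t(q, S) = q + S/2201 (t(q, S) = q + S/(((-25 - 6)*(-69 - 2))) = q + S/((-31*(-71))) = q + S/2201)
1/(-t(r(15, 0), 184)) = 1/(-(21/2 + (1/2201)*184)) = 1/(-(21/2 + 184/2201)) = 1/(-1*46589/4402) = 1/(-46589/4402) = -4402/46589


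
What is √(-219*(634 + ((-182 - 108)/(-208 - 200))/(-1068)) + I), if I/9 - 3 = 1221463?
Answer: √3578030969826243/18156 ≈ 3294.6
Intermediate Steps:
I = 10993194 (I = 27 + 9*1221463 = 27 + 10993167 = 10993194)
√(-219*(634 + ((-182 - 108)/(-208 - 200))/(-1068)) + I) = √(-219*(634 + ((-182 - 108)/(-208 - 200))/(-1068)) + 10993194) = √(-219*(634 - 290/(-408)*(-1/1068)) + 10993194) = √(-219*(634 - 290*(-1/408)*(-1/1068)) + 10993194) = √(-219*(634 + (145/204)*(-1/1068)) + 10993194) = √(-219*(634 - 145/217872) + 10993194) = √(-219*138130703/217872 + 10993194) = √(-10083541319/72624 + 10993194) = √(788286179737/72624) = √3578030969826243/18156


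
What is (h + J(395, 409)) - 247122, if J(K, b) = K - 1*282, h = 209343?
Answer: -37666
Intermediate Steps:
J(K, b) = -282 + K (J(K, b) = K - 282 = -282 + K)
(h + J(395, 409)) - 247122 = (209343 + (-282 + 395)) - 247122 = (209343 + 113) - 247122 = 209456 - 247122 = -37666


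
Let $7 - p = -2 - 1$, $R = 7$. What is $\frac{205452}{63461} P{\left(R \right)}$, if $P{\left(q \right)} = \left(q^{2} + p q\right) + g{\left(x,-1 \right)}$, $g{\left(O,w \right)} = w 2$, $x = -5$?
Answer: $\frac{24037884}{63461} \approx 378.78$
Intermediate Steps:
$g{\left(O,w \right)} = 2 w$
$p = 10$ ($p = 7 - \left(-2 - 1\right) = 7 - -3 = 7 + 3 = 10$)
$P{\left(q \right)} = -2 + q^{2} + 10 q$ ($P{\left(q \right)} = \left(q^{2} + 10 q\right) + 2 \left(-1\right) = \left(q^{2} + 10 q\right) - 2 = -2 + q^{2} + 10 q$)
$\frac{205452}{63461} P{\left(R \right)} = \frac{205452}{63461} \left(-2 + 7^{2} + 10 \cdot 7\right) = 205452 \cdot \frac{1}{63461} \left(-2 + 49 + 70\right) = \frac{205452}{63461} \cdot 117 = \frac{24037884}{63461}$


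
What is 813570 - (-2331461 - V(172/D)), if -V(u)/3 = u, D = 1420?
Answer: 1116485876/355 ≈ 3.1450e+6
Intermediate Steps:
V(u) = -3*u
813570 - (-2331461 - V(172/D)) = 813570 - (-2331461 - (-3)*172/1420) = 813570 - (-2331461 - (-3)*172*(1/1420)) = 813570 - (-2331461 - (-3)*43/355) = 813570 - (-2331461 - 1*(-129/355)) = 813570 - (-2331461 + 129/355) = 813570 - 1*(-827668526/355) = 813570 + 827668526/355 = 1116485876/355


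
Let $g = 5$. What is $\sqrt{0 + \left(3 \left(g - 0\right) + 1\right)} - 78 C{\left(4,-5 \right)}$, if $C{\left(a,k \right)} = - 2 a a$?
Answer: $2500$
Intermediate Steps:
$C{\left(a,k \right)} = - 2 a^{2}$
$\sqrt{0 + \left(3 \left(g - 0\right) + 1\right)} - 78 C{\left(4,-5 \right)} = \sqrt{0 + \left(3 \left(5 - 0\right) + 1\right)} - 78 \left(- 2 \cdot 4^{2}\right) = \sqrt{0 + \left(3 \left(5 + 0\right) + 1\right)} - 78 \left(\left(-2\right) 16\right) = \sqrt{0 + \left(3 \cdot 5 + 1\right)} - -2496 = \sqrt{0 + \left(15 + 1\right)} + 2496 = \sqrt{0 + 16} + 2496 = \sqrt{16} + 2496 = 4 + 2496 = 2500$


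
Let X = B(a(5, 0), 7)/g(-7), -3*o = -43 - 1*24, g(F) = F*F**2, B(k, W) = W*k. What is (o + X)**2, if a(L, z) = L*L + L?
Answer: 10195249/21609 ≈ 471.81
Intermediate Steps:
a(L, z) = L + L**2 (a(L, z) = L**2 + L = L + L**2)
g(F) = F**3
o = 67/3 (o = -(-43 - 1*24)/3 = -(-43 - 24)/3 = -1/3*(-67) = 67/3 ≈ 22.333)
X = -30/49 (X = (7*(5*(1 + 5)))/((-7)**3) = (7*(5*6))/(-343) = (7*30)*(-1/343) = 210*(-1/343) = -30/49 ≈ -0.61224)
(o + X)**2 = (67/3 - 30/49)**2 = (3193/147)**2 = 10195249/21609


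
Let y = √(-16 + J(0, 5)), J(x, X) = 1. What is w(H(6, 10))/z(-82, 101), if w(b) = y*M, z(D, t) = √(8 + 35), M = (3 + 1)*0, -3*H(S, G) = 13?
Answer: 0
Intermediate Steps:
H(S, G) = -13/3 (H(S, G) = -⅓*13 = -13/3)
M = 0 (M = 4*0 = 0)
y = I*√15 (y = √(-16 + 1) = √(-15) = I*√15 ≈ 3.873*I)
z(D, t) = √43
w(b) = 0 (w(b) = (I*√15)*0 = 0)
w(H(6, 10))/z(-82, 101) = 0/(√43) = 0*(√43/43) = 0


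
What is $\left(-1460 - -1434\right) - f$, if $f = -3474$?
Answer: $3448$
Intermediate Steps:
$\left(-1460 - -1434\right) - f = \left(-1460 - -1434\right) - -3474 = \left(-1460 + 1434\right) + 3474 = -26 + 3474 = 3448$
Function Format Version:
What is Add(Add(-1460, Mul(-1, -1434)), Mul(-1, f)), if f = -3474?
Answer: 3448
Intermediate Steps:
Add(Add(-1460, Mul(-1, -1434)), Mul(-1, f)) = Add(Add(-1460, Mul(-1, -1434)), Mul(-1, -3474)) = Add(Add(-1460, 1434), 3474) = Add(-26, 3474) = 3448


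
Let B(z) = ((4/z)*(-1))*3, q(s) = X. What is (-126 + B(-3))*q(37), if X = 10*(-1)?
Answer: 1220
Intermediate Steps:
X = -10
q(s) = -10
B(z) = -12/z (B(z) = -4/z*3 = -12/z)
(-126 + B(-3))*q(37) = (-126 - 12/(-3))*(-10) = (-126 - 12*(-1/3))*(-10) = (-126 + 4)*(-10) = -122*(-10) = 1220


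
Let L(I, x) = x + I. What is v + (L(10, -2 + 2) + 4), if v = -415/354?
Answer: 4541/354 ≈ 12.828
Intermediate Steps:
L(I, x) = I + x
v = -415/354 (v = -415*1/354 = -415/354 ≈ -1.1723)
v + (L(10, -2 + 2) + 4) = -415/354 + ((10 + (-2 + 2)) + 4) = -415/354 + ((10 + 0) + 4) = -415/354 + (10 + 4) = -415/354 + 14 = 4541/354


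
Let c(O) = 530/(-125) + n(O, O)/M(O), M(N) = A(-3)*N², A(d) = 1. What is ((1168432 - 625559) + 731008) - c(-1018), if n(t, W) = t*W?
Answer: 31847106/25 ≈ 1.2739e+6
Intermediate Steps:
n(t, W) = W*t
M(N) = N² (M(N) = 1*N² = N²)
c(O) = -81/25 (c(O) = 530/(-125) + (O*O)/(O²) = 530*(-1/125) + O²/O² = -106/25 + 1 = -81/25)
((1168432 - 625559) + 731008) - c(-1018) = ((1168432 - 625559) + 731008) - 1*(-81/25) = (542873 + 731008) + 81/25 = 1273881 + 81/25 = 31847106/25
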